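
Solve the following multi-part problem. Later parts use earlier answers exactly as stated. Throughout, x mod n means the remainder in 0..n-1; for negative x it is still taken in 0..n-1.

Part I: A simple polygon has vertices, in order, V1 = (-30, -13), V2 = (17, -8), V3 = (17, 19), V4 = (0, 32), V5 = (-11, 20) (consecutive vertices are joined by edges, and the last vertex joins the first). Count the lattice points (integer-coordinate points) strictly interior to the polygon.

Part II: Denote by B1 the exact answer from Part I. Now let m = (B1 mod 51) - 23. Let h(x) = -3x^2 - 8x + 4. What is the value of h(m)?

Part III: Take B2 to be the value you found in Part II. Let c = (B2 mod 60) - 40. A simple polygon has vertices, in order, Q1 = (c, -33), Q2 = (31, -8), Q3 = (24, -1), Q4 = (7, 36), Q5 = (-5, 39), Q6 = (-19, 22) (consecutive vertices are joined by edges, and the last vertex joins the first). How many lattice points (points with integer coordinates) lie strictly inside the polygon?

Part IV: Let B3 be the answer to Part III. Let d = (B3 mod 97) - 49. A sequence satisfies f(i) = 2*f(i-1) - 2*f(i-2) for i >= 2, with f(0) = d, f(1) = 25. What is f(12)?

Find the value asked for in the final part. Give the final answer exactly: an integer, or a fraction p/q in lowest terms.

1856

Part I: cross terms: (-30*-8 - 17*-13)=461, (17*19 - 17*-8)=459, (17*32 - 0*19)=544, (0*20 - -11*32)=352, (-11*-13 - -30*20)=743; twice the area = |2559| = 2559; area = 2559/2; boundary points = 1 + 27 + 1 + 1 + 1 = 31; strictly interior points = area - boundary/2 + 1 = 1265; answer 1265
Part II: B1 = 1265; m = 18; -3*(18)^2 - 8*(18)^1 + 4 = (-972) + (-144) + (4) = -1112; answer -1112
Part III: B2 = -1112; c = -12; cross terms: (-12*-8 - 31*-33)=1119, (31*-1 - 24*-8)=161, (24*36 - 7*-1)=871, (7*39 - -5*36)=453, (-5*22 - -19*39)=631, (-19*-33 - -12*22)=891; twice the area = |4126| = 4126; area = 2063; boundary points = 1 + 7 + 1 + 3 + 1 + 1 = 14; strictly interior points = area - boundary/2 + 1 = 2057; answer 2057
Part IV: B3 = 2057; d = -29; f(2) = 2*(25) - 2*(-29) = 108; iterating: f(2)=108, f(3)=166, f(4)=116, f(5)=-100, f(6)=-432, f(7)=-664, f(8)=-464, f(9)=400, f(10)=1728, f(11)=2656, f(12)=1856; answer 1856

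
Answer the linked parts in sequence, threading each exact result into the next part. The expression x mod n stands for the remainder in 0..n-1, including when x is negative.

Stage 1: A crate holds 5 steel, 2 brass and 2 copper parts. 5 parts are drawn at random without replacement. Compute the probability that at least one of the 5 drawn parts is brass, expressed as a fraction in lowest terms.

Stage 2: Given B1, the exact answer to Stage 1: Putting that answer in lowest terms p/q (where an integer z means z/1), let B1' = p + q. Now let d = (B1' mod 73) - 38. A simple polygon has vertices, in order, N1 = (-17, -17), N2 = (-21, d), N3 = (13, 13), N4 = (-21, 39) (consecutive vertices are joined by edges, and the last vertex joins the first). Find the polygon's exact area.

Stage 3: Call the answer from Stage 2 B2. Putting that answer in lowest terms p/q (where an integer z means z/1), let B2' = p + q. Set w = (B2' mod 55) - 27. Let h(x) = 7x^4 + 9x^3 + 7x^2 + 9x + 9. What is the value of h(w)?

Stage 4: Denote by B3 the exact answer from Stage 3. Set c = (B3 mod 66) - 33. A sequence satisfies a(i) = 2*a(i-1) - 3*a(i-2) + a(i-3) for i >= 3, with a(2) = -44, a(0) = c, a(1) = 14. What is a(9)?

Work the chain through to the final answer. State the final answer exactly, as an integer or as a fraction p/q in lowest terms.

Stage 1: total draws C(9,5) = 126; complement C(7,5) = 21; favorable 126 - 21 = 105; P = 5/6; answer 5/6
Stage 2: B1 = 5/6; threaded value p + q = 11; d = -27; cross terms: (-17*-27 - -21*-17)=102, (-21*13 - 13*-27)=78, (13*39 - -21*13)=780, (-21*-17 - -17*39)=1020; twice the area = |1980| = 1980; area = 990; answer 990
Stage 3: B2 = 990; threaded value p + q = 991; w = -26; 7*(-26)^4 + 9*(-26)^3 + 7*(-26)^2 + 9*(-26)^1 + 9 = (3198832) + (-158184) + (4732) + (-234) + (9) = 3045155; answer 3045155
Stage 4: B3 = 3045155; c = 14; a(3) = 2*(-44) - 3*(14) + 1*(14) = -116; iterating: a(3)=-116, a(4)=-86, a(5)=132, a(6)=406, a(7)=330, a(8)=-426, a(9)=-1436; answer -1436

-1436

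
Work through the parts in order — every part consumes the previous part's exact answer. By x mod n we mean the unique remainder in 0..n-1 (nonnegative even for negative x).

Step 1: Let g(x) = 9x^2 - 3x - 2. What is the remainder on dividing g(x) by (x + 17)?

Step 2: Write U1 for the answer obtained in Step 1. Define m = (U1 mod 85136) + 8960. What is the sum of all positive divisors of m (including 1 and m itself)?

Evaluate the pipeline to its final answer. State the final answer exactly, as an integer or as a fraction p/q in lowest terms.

31680

Step 1: remainder = value at the root: 9*(-17)^2 - 3*(-17)^1 - 2 = (2601) + (51) + (-2) = 2650; answer 2650
Step 2: U1 = 2650; m = 11610; 11610 = 2 * 3^3 * 5 * 43; sigma = (1 + 2) * (1 + 3 + 9 + 27) * (1 + 5) * (1 + 43) = 3 * 40 * 6 * 44 = 31680; answer 31680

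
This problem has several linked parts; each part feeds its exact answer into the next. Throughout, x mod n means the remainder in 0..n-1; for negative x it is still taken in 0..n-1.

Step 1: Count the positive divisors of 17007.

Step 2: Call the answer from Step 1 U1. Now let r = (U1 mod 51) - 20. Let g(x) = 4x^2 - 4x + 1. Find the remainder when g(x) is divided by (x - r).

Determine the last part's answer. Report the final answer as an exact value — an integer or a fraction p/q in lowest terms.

1089

Step 1: 17007 = 3 * 5669; number of divisors = (1+1) * (1+1) = 4; answer 4
Step 2: U1 = 4; r = -16; remainder = value at the root: 4*(-16)^2 - 4*(-16)^1 + 1 = (1024) + (64) + (1) = 1089; answer 1089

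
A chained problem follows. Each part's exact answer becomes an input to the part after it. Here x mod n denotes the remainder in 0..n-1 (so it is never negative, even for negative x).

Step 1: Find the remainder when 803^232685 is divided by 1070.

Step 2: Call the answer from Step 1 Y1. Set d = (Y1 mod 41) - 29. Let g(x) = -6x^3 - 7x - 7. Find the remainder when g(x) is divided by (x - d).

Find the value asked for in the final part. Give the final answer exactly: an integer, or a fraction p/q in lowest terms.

55706

Step 1: squarings mod 1070: 803^1=803, 803^2=669, 803^4=301, 803^8=721, 803^16=891, 803^32=1011, 803^64=271, 803^128=681, 803^256=451, 803^512=101, 803^1024=571, 803^2048=761, 803^4096=251, 803^8192=941, 803^16384=591, 803^32768=461, 803^65536=661, 803^131072=361; 803^232685 = 803^1 * 803^4 * 803^8 * 803^32 * 803^64 * 803^128 * 803^1024 * 803^2048 * 803^32768 * 803^65536 * 803^131072 = 1033 (mod 1070); answer 1033
Step 2: Y1 = 1033; d = -21; remainder = value at the root: -6*(-21)^3 - 7*(-21)^1 - 7 = (55566) + (147) + (-7) = 55706; answer 55706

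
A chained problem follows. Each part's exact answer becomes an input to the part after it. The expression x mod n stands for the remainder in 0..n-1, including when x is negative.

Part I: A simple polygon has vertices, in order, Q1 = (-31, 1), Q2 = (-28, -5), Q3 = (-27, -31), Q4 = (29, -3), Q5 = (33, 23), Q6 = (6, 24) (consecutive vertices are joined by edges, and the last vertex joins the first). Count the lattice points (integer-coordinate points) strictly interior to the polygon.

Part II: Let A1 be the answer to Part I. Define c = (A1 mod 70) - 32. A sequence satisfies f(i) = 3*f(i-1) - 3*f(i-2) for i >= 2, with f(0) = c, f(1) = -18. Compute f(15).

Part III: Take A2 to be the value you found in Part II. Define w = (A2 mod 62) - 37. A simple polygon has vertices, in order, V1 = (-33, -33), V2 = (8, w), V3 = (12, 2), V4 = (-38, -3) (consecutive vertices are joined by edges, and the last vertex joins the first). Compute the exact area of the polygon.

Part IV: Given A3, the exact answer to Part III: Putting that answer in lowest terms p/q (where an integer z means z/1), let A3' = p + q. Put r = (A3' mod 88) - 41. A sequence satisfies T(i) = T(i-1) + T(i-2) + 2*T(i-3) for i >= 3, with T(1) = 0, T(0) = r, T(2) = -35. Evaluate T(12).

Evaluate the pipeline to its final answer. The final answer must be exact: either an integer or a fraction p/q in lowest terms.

-7583

Part I: cross terms: (-31*-5 - -28*1)=183, (-28*-31 - -27*-5)=733, (-27*-3 - 29*-31)=980, (29*23 - 33*-3)=766, (33*24 - 6*23)=654, (6*1 - -31*24)=750; twice the area = |4066| = 4066; area = 2033; boundary points = 3 + 1 + 28 + 2 + 1 + 1 = 36; strictly interior points = area - boundary/2 + 1 = 2016; answer 2016
Part II: A1 = 2016; c = 24; f(2) = 3*(-18) - 3*(24) = -126; iterating: f(2)=-126, f(3)=-324, f(4)=-594, f(5)=-810, f(6)=-648, f(7)=486, f(8)=3402, f(9)=8748, f(10)=16038, f(11)=21870, f(12)=17496, f(13)=-13122, f(14)=-91854, f(15)=-236196; answer -236196
Part III: A2 = -236196; w = -13; cross terms: (-33*-13 - 8*-33)=693, (8*2 - 12*-13)=172, (12*-3 - -38*2)=40, (-38*-33 - -33*-3)=1155; twice the area = |2060| = 2060; area = 1030; answer 1030
Part IV: A3 = 1030; threaded value p + q = 1031; r = 22; T(3) = 1*(-35) + 1*(0) + 2*(22) = 9; iterating: T(3)=9, T(4)=-26, T(5)=-87, T(6)=-95, T(7)=-234, T(8)=-503, T(9)=-927, T(10)=-1898, T(11)=-3831, T(12)=-7583; answer -7583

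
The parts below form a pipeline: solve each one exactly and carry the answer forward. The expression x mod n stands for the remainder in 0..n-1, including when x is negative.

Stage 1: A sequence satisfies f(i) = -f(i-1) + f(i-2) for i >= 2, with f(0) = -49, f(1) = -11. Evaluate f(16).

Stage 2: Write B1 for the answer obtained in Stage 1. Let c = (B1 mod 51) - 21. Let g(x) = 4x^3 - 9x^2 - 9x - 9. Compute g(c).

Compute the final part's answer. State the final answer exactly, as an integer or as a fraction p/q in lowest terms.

28211

Stage 1: f(2) = -1*(-11) + 1*(-49) = -38; iterating: f(2)=-38, f(3)=27, f(4)=-65, f(5)=92, f(6)=-157, f(7)=249, f(8)=-406, f(9)=655, f(10)=-1061, f(11)=1716, f(12)=-2777, f(13)=4493, f(14)=-7270, f(15)=11763, f(16)=-19033; answer -19033
Stage 2: B1 = -19033; c = 20; 4*(20)^3 - 9*(20)^2 - 9*(20)^1 - 9 = (32000) + (-3600) + (-180) + (-9) = 28211; answer 28211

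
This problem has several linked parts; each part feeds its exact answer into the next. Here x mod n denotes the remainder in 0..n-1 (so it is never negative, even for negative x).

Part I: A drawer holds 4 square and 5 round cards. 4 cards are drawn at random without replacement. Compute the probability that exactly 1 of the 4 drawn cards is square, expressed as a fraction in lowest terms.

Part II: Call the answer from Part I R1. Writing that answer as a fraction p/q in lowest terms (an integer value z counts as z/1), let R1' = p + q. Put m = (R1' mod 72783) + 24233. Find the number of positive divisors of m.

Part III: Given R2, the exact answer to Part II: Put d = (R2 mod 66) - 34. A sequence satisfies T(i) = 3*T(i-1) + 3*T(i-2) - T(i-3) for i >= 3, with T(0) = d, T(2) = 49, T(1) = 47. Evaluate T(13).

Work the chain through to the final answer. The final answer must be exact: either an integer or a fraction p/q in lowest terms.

Part I: total draws C(9,4) = 126; favorable C(4,1)*C(5,3) = 40; P = 20/63; answer 20/63
Part II: R1 = 20/63; threaded value p + q = 83; m = 24316; 24316 = 2^2 * 6079; number of divisors = (2+1) * (1+1) = 6; answer 6
Part III: R2 = 6; d = -28; T(3) = 3*(49) + 3*(47) - 1*(-28) = 316; iterating: T(3)=316, T(4)=1048, T(5)=4043, T(6)=14957, T(7)=55952, T(8)=208684, T(9)=778951, T(10)=2906953, T(11)=10849028, T(12)=40488992, T(13)=151107107; answer 151107107

151107107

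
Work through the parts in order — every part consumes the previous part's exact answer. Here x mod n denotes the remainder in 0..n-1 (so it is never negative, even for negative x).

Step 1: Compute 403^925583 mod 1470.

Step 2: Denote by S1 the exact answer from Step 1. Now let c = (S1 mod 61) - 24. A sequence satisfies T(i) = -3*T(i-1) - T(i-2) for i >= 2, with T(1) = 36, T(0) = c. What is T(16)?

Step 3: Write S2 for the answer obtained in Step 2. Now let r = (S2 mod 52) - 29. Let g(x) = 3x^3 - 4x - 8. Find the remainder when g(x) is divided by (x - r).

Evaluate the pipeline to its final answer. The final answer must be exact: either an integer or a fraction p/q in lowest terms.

-46783

Step 1: squarings mod 1470: 403^1=403, 403^2=709, 403^4=1411, 403^8=541, 403^16=151, 403^32=751, 403^64=991, 403^128=121, 403^256=1411, 403^512=541, 403^1024=151, 403^2048=751, 403^4096=991, 403^8192=121, 403^16384=1411, 403^32768=541, 403^65536=151, 403^131072=751, 403^262144=991, 403^524288=121; 403^925583 = 403^1 * 403^2 * 403^4 * 403^8 * 403^128 * 403^256 * 403^512 * 403^1024 * 403^2048 * 403^4096 * 403^131072 * 403^262144 * 403^524288 = 247 (mod 1470); answer 247
Step 2: S1 = 247; c = -21; T(2) = -3*(36) - 1*(-21) = -87; iterating: T(2)=-87, T(3)=225, T(4)=-588, T(5)=1539, T(6)=-4029, T(7)=10548, T(8)=-27615, T(9)=72297, T(10)=-189276, T(11)=495531, T(12)=-1297317, T(13)=3396420, T(14)=-8891943, T(15)=23279409, T(16)=-60946284; answer -60946284
Step 3: S2 = -60946284; r = -25; remainder = value at the root: 3*(-25)^3 - 4*(-25)^1 - 8 = (-46875) + (100) + (-8) = -46783; answer -46783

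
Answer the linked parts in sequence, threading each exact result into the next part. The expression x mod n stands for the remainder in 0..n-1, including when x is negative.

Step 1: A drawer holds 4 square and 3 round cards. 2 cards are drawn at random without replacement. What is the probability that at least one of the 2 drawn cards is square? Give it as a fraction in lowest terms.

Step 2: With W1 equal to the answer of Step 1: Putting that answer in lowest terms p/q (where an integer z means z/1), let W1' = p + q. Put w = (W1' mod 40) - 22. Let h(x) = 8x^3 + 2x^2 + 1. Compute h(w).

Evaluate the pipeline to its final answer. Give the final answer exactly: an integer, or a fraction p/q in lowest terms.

-5669

Step 1: total draws C(7,2) = 21; complement C(3,2) = 3; favorable 21 - 3 = 18; P = 6/7; answer 6/7
Step 2: W1 = 6/7; threaded value p + q = 13; w = -9; 8*(-9)^3 + 2*(-9)^2 + 1 = (-5832) + (162) + (1) = -5669; answer -5669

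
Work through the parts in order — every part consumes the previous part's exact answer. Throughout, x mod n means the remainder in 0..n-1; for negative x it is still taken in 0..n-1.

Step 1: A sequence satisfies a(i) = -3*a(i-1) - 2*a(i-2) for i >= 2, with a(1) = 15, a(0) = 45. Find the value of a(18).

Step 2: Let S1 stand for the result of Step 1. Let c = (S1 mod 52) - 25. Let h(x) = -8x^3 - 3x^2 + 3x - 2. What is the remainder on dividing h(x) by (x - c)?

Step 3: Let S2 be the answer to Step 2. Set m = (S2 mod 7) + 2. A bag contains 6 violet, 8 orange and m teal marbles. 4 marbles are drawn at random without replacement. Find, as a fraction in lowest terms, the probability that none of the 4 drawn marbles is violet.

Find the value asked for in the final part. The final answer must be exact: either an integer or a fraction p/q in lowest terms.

11/68

Step 1: a(2) = -3*(15) - 2*(45) = -135; iterating: a(2)=-135, a(3)=375, a(4)=-855, a(5)=1815, a(6)=-3735, a(7)=7575, a(8)=-15255, a(9)=30615, a(10)=-61335, a(11)=122775, a(12)=-245655, a(13)=491415, a(14)=-982935, a(15)=1965975, a(16)=-3932055, a(17)=7864215, a(18)=-15728535; answer -15728535
Step 2: S1 = -15728535; c = -16; remainder = value at the root: -8*(-16)^3 - 3*(-16)^2 + 3*(-16)^1 - 2 = (32768) + (-768) + (-48) + (-2) = 31950; answer 31950
Step 3: S2 = 31950; m = 4; total draws C(18,4) = 3060; favorable C(12,4) = 495; P = 11/68; answer 11/68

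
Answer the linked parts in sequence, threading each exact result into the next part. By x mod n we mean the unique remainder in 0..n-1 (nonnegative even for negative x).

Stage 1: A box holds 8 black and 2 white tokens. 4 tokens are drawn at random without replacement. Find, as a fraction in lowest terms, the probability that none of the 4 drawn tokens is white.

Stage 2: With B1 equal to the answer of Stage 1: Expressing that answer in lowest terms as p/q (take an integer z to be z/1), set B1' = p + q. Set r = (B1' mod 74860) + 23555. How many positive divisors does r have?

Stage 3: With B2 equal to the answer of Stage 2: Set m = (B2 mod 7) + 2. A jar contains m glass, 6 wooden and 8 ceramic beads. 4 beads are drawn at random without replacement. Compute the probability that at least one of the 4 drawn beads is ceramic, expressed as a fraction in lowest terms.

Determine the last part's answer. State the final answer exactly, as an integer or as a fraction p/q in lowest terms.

Stage 1: total draws C(10,4) = 210; favorable C(8,4) = 70; P = 1/3; answer 1/3
Stage 2: B1 = 1/3; threaded value p + q = 4; r = 23559; 23559 = 3 * 7853; number of divisors = (1+1) * (1+1) = 4; answer 4
Stage 3: B2 = 4; m = 6; total draws C(20,4) = 4845; complement C(12,4) = 495; favorable 4845 - 495 = 4350; P = 290/323; answer 290/323

290/323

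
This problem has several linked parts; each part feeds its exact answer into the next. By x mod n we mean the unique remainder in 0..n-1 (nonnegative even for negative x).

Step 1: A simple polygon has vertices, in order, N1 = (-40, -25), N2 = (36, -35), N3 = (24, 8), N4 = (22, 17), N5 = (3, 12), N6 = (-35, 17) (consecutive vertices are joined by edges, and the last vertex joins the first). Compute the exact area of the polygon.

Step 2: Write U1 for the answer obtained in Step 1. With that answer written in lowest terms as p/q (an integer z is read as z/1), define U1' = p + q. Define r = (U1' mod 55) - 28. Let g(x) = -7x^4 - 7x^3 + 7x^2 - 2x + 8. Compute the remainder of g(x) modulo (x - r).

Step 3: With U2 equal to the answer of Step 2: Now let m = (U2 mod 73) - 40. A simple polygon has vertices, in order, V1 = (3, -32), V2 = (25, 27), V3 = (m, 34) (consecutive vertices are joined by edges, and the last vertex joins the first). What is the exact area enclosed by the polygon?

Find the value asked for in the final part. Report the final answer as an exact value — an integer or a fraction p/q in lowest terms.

785

Step 1: cross terms: (-40*-35 - 36*-25)=2300, (36*8 - 24*-35)=1128, (24*17 - 22*8)=232, (22*12 - 3*17)=213, (3*17 - -35*12)=471, (-35*-25 - -40*17)=1555; twice the area = |5899| = 5899; area = 5899/2; answer 5899/2
Step 2: U1 = 5899/2; threaded value p + q = 5901; r = -12; remainder = value at the root: -7*(-12)^4 - 7*(-12)^3 + 7*(-12)^2 - 2*(-12)^1 + 8 = (-145152) + (12096) + (1008) + (24) + (8) = -132016; answer -132016
Step 3: U2 = -132016; m = 1; cross terms: (3*27 - 25*-32)=881, (25*34 - 1*27)=823, (1*-32 - 3*34)=-134; twice the area = |1570| = 1570; area = 785; answer 785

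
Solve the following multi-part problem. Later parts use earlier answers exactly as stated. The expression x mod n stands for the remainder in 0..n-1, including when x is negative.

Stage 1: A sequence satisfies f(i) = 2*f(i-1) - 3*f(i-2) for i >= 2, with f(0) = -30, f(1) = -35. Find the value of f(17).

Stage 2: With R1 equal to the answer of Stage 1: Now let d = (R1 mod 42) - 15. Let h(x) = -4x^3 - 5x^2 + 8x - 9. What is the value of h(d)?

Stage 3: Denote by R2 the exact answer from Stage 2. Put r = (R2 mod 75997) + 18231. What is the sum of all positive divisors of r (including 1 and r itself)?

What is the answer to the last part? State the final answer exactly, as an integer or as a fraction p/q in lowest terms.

Stage 1: f(2) = 2*(-35) - 3*(-30) = 20; iterating: f(2)=20, f(3)=145, f(4)=230, f(5)=25, f(6)=-640, f(7)=-1355, f(8)=-790, f(9)=2485, f(10)=7340, f(11)=7225, f(12)=-7570, f(13)=-36815, f(14)=-50920, f(15)=8605, f(16)=169970, f(17)=314125; answer 314125
Stage 2: R1 = 314125; d = -8; -4*(-8)^3 - 5*(-8)^2 + 8*(-8)^1 - 9 = (2048) + (-320) + (-64) + (-9) = 1655; answer 1655
Stage 3: R2 = 1655; r = 19886; 19886 = 2 * 61 * 163; sigma = (1 + 2) * (1 + 61) * (1 + 163) = 3 * 62 * 164 = 30504; answer 30504

30504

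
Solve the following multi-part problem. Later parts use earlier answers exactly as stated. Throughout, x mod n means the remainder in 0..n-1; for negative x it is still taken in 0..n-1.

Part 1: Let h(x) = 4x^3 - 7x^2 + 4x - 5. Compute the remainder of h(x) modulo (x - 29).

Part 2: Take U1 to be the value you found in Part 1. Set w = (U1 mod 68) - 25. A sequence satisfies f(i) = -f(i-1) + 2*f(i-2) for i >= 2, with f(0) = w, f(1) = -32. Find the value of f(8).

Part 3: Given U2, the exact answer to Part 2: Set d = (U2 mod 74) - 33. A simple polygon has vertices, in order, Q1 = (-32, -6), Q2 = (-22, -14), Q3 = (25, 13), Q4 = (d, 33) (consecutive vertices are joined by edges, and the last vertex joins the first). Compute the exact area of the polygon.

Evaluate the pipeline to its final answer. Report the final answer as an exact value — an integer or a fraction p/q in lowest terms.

Part 1: remainder = value at the root: 4*(29)^3 - 7*(29)^2 + 4*(29)^1 - 5 = (97556) + (-5887) + (116) + (-5) = 91780; answer 91780
Part 2: U1 = 91780; w = 23; f(2) = -1*(-32) + 2*(23) = 78; iterating: f(2)=78, f(3)=-142, f(4)=298, f(5)=-582, f(6)=1178, f(7)=-2342, f(8)=4698; answer 4698
Part 3: U2 = 4698; d = 3; cross terms: (-32*-14 - -22*-6)=316, (-22*13 - 25*-14)=64, (25*33 - 3*13)=786, (3*-6 - -32*33)=1038; twice the area = |2204| = 2204; area = 1102; answer 1102

1102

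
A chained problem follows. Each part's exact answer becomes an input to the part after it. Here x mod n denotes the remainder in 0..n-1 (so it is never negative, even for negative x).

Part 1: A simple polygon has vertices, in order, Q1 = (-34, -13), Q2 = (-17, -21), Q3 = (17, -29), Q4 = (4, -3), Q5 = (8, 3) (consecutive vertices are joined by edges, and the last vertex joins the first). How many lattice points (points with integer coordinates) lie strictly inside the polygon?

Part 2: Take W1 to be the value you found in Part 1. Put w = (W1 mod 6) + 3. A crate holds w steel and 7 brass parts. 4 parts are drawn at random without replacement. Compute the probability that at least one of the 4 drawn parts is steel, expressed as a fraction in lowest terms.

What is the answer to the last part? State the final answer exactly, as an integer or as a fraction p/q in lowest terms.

138/143

Part 1: cross terms: (-34*-21 - -17*-13)=493, (-17*-29 - 17*-21)=850, (17*-3 - 4*-29)=65, (4*3 - 8*-3)=36, (8*-13 - -34*3)=-2; twice the area = |1442| = 1442; area = 721; boundary points = 1 + 2 + 13 + 2 + 2 = 20; strictly interior points = area - boundary/2 + 1 = 712; answer 712
Part 2: W1 = 712; w = 7; total draws C(14,4) = 1001; complement C(7,4) = 35; favorable 1001 - 35 = 966; P = 138/143; answer 138/143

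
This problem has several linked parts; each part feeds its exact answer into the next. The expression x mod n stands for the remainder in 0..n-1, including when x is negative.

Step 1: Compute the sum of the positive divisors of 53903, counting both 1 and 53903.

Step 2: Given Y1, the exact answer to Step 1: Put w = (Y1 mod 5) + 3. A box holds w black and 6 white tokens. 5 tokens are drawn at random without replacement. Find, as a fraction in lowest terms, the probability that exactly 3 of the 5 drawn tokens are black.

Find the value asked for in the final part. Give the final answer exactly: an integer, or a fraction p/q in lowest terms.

Step 1: 53903 = 19 * 2837; sigma = (1 + 19) * (1 + 2837) = 20 * 2838 = 56760; answer 56760
Step 2: Y1 = 56760; w = 3; total draws C(9,5) = 126; favorable C(3,3)*C(6,2) = 15; P = 5/42; answer 5/42

5/42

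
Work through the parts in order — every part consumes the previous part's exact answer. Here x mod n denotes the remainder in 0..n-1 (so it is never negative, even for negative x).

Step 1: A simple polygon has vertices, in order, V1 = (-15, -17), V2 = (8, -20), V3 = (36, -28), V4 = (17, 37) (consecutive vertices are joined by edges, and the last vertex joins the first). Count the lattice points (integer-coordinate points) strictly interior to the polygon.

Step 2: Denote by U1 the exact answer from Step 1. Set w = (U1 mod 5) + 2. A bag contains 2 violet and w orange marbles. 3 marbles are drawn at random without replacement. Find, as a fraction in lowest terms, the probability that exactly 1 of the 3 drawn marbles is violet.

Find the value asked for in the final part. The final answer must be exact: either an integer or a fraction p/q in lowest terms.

Step 1: cross terms: (-15*-20 - 8*-17)=436, (8*-28 - 36*-20)=496, (36*37 - 17*-28)=1808, (17*-17 - -15*37)=266; twice the area = |3006| = 3006; area = 1503; boundary points = 1 + 4 + 1 + 2 = 8; strictly interior points = area - boundary/2 + 1 = 1500; answer 1500
Step 2: U1 = 1500; w = 2; total draws C(4,3) = 4; favorable C(2,1)*C(2,2) = 2; P = 1/2; answer 1/2

1/2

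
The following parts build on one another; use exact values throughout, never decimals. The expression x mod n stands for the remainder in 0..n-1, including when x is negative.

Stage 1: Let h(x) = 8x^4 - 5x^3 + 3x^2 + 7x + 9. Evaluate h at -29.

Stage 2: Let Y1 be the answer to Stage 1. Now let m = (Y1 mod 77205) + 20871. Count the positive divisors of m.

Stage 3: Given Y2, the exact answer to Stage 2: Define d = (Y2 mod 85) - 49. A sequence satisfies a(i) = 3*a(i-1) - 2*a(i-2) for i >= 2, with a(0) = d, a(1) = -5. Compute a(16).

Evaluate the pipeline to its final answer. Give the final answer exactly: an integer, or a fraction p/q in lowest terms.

Stage 1: 8*(-29)^4 - 5*(-29)^3 + 3*(-29)^2 + 7*(-29)^1 + 9 = (5658248) + (121945) + (2523) + (-203) + (9) = 5782522; answer 5782522
Stage 2: Y1 = 5782522; m = 90223; 90223 = 7 * 12889; number of divisors = (1+1) * (1+1) = 4; answer 4
Stage 3: Y2 = 4; d = -45; a(2) = 3*(-5) - 2*(-45) = 75; iterating: a(2)=75, a(3)=235, a(4)=555, a(5)=1195, a(6)=2475, a(7)=5035, a(8)=10155, a(9)=20395, a(10)=40875, a(11)=81835, a(12)=163755, a(13)=327595, a(14)=655275, a(15)=1310635, a(16)=2621355; answer 2621355

2621355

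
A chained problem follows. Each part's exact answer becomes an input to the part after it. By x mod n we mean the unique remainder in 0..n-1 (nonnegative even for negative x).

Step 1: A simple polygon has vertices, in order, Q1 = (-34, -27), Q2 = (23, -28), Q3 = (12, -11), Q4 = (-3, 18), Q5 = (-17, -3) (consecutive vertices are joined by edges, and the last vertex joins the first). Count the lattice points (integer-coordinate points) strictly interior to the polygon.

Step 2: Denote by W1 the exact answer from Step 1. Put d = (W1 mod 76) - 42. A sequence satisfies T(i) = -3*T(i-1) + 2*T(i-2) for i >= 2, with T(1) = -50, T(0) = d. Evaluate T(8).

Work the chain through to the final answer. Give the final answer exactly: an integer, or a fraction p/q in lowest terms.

289268

Step 1: cross terms: (-34*-28 - 23*-27)=1573, (23*-11 - 12*-28)=83, (12*18 - -3*-11)=183, (-3*-3 - -17*18)=315, (-17*-27 - -34*-3)=357; twice the area = |2511| = 2511; area = 2511/2; boundary points = 1 + 1 + 1 + 7 + 1 = 11; strictly interior points = area - boundary/2 + 1 = 1251; answer 1251
Step 2: W1 = 1251; d = -7; T(2) = -3*(-50) + 2*(-7) = 136; iterating: T(2)=136, T(3)=-508, T(4)=1796, T(5)=-6404, T(6)=22804, T(7)=-81220, T(8)=289268; answer 289268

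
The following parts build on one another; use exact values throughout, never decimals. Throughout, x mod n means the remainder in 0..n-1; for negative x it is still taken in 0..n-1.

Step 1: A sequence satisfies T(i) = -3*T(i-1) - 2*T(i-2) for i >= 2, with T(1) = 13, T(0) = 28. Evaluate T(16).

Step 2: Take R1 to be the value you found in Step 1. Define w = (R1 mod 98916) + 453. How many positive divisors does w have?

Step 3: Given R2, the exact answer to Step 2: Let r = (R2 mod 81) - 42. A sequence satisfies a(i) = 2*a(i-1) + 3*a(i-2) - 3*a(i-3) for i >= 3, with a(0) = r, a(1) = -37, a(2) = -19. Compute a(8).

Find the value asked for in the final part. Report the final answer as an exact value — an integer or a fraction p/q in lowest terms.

Step 1: T(2) = -3*(13) - 2*(28) = -95; iterating: T(2)=-95, T(3)=259, T(4)=-587, T(5)=1243, T(6)=-2555, T(7)=5179, T(8)=-10427, T(9)=20923, T(10)=-41915, T(11)=83899, T(12)=-167867, T(13)=335803, T(14)=-671675, T(15)=1343419, T(16)=-2686907; answer -2686907
Step 2: R1 = -2686907; w = 83194; 83194 = 2 * 41597; number of divisors = (1+1) * (1+1) = 4; answer 4
Step 3: R2 = 4; r = -38; a(3) = 2*(-19) + 3*(-37) - 3*(-38) = -35; iterating: a(3)=-35, a(4)=-16, a(5)=-80, a(6)=-103, a(7)=-398, a(8)=-865; answer -865

-865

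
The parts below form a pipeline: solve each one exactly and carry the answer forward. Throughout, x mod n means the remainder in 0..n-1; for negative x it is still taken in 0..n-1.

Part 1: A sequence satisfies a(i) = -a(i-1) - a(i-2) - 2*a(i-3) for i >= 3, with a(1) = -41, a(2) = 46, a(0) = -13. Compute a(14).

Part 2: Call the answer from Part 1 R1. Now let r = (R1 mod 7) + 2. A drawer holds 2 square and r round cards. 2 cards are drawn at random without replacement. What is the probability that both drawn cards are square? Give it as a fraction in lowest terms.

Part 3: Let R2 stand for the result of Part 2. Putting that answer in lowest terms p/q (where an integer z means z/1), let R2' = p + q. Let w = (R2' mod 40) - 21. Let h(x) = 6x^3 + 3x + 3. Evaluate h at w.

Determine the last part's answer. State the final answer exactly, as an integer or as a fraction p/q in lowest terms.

Part 1: a(3) = -1*(46) - 1*(-41) - 2*(-13) = 21; iterating: a(3)=21, a(4)=15, a(5)=-128, a(6)=71, a(7)=27, a(8)=158, a(9)=-327, a(10)=115, a(11)=-104, a(12)=643, a(13)=-769, a(14)=334; answer 334
Part 2: R1 = 334; r = 7; total draws C(9,2) = 36; favorable C(2,2) = 1; P = 1/36; answer 1/36
Part 3: R2 = 1/36; threaded value p + q = 37; w = 16; 6*(16)^3 + 3*(16)^1 + 3 = (24576) + (48) + (3) = 24627; answer 24627

24627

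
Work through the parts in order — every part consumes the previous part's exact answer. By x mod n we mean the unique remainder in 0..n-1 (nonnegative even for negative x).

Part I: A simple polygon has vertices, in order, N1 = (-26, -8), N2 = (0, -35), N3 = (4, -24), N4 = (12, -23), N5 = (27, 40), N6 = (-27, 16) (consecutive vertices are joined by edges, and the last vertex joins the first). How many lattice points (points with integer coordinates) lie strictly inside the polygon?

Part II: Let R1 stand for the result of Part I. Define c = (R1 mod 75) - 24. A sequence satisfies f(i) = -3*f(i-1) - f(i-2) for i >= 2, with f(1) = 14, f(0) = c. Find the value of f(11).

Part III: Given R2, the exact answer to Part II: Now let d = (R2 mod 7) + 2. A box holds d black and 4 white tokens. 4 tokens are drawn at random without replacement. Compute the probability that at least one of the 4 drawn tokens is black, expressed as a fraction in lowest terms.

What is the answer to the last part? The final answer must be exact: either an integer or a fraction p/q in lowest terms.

Part I: cross terms: (-26*-35 - 0*-8)=910, (0*-24 - 4*-35)=140, (4*-23 - 12*-24)=196, (12*40 - 27*-23)=1101, (27*16 - -27*40)=1512, (-27*-8 - -26*16)=632; twice the area = |4491| = 4491; area = 4491/2; boundary points = 1 + 1 + 1 + 3 + 6 + 1 = 13; strictly interior points = area - boundary/2 + 1 = 2240; answer 2240
Part II: R1 = 2240; c = 41; f(2) = -3*(14) - 1*(41) = -83; iterating: f(2)=-83, f(3)=235, f(4)=-622, f(5)=1631, f(6)=-4271, f(7)=11182, f(8)=-29275, f(9)=76643, f(10)=-200654, f(11)=525319; answer 525319
Part III: R2 = 525319; d = 6; total draws C(10,4) = 210; complement C(4,4) = 1; favorable 210 - 1 = 209; P = 209/210; answer 209/210

209/210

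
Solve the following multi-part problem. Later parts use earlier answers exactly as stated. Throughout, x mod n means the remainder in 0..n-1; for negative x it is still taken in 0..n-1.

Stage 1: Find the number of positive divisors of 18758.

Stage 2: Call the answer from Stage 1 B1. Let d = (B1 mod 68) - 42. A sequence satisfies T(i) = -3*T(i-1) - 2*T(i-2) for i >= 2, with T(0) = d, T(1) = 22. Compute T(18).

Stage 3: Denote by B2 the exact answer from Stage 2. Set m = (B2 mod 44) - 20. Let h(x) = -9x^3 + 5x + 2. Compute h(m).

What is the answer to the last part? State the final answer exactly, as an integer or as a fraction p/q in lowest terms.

Stage 1: 18758 = 2 * 83 * 113; number of divisors = (1+1) * (1+1) * (1+1) = 8; answer 8
Stage 2: B1 = 8; d = -34; T(2) = -3*(22) - 2*(-34) = 2; iterating: T(2)=2, T(3)=-50, T(4)=146, T(5)=-338, T(6)=722, T(7)=-1490, T(8)=3026, T(9)=-6098, T(10)=12242, T(11)=-24530, T(12)=49106, T(13)=-98258, T(14)=196562, T(15)=-393170, T(16)=786386, T(17)=-1572818, T(18)=3145682; answer 3145682
Stage 3: B2 = 3145682; m = 14; -9*(14)^3 + 5*(14)^1 + 2 = (-24696) + (70) + (2) = -24624; answer -24624

-24624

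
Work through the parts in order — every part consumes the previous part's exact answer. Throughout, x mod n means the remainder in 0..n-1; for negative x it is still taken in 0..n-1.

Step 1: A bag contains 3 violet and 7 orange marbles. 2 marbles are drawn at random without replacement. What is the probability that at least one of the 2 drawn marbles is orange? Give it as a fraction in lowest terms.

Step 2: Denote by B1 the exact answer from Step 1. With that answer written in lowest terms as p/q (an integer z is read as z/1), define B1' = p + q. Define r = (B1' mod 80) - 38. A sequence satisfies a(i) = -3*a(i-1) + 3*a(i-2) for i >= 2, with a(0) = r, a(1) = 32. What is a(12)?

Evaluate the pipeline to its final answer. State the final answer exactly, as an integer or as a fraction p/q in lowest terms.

-75291849

Step 1: total draws C(10,2) = 45; complement C(3,2) = 3; favorable 45 - 3 = 42; P = 14/15; answer 14/15
Step 2: B1 = 14/15; threaded value p + q = 29; r = -9; a(2) = -3*(32) + 3*(-9) = -123; iterating: a(2)=-123, a(3)=465, a(4)=-1764, a(5)=6687, a(6)=-25353, a(7)=96120, a(8)=-364419, a(9)=1381617, a(10)=-5238108, a(11)=19859175, a(12)=-75291849; answer -75291849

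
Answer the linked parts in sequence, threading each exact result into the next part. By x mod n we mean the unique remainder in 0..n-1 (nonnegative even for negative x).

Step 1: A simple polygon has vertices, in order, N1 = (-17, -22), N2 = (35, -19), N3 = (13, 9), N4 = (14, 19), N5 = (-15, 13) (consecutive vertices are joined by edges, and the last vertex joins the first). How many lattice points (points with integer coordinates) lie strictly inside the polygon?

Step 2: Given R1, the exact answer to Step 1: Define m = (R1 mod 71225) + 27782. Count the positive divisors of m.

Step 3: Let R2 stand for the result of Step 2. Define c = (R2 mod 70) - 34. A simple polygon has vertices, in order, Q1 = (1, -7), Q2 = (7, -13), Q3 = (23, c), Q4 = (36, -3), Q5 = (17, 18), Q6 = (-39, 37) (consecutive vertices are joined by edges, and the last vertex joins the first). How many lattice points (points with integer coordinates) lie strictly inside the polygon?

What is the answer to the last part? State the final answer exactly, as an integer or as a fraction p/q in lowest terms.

Step 1: cross terms: (-17*-19 - 35*-22)=1093, (35*9 - 13*-19)=562, (13*19 - 14*9)=121, (14*13 - -15*19)=467, (-15*-22 - -17*13)=551; twice the area = |2794| = 2794; area = 1397; boundary points = 1 + 2 + 1 + 1 + 1 = 6; strictly interior points = area - boundary/2 + 1 = 1395; answer 1395
Step 2: R1 = 1395; m = 29177; 29177 = 163 * 179; number of divisors = (1+1) * (1+1) = 4; answer 4
Step 3: R2 = 4; c = -30; cross terms: (1*-13 - 7*-7)=36, (7*-30 - 23*-13)=89, (23*-3 - 36*-30)=1011, (36*18 - 17*-3)=699, (17*37 - -39*18)=1331, (-39*-7 - 1*37)=236; twice the area = |3402| = 3402; area = 1701; boundary points = 6 + 1 + 1 + 1 + 1 + 4 = 14; strictly interior points = area - boundary/2 + 1 = 1695; answer 1695

1695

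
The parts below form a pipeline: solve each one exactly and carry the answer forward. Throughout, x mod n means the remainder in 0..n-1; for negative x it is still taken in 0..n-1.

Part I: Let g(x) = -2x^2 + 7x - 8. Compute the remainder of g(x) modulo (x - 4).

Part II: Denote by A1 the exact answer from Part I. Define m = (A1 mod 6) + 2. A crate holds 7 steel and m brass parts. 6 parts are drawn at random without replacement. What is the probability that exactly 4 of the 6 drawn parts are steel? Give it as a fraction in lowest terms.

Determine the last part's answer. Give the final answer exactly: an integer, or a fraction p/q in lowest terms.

5/12

Part I: remainder = value at the root: -2*(4)^2 + 7*(4)^1 - 8 = (-32) + (28) + (-8) = -12; answer -12
Part II: A1 = -12; m = 2; total draws C(9,6) = 84; favorable C(7,4)*C(2,2) = 35; P = 5/12; answer 5/12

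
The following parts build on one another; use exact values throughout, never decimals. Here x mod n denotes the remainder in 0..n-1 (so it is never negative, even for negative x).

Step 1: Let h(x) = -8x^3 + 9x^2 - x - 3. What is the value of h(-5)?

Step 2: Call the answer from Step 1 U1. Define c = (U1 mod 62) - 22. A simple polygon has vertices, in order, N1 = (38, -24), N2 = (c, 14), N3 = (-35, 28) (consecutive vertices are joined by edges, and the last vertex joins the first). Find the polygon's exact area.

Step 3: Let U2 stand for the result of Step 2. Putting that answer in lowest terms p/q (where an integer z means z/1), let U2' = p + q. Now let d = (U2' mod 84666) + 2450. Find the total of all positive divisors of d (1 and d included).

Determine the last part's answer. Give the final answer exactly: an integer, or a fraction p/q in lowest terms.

Step 1: -8*(-5)^3 + 9*(-5)^2 - 1*(-5)^1 - 3 = (1000) + (225) + (5) + (-3) = 1227; answer 1227
Step 2: U1 = 1227; c = 27; cross terms: (38*14 - 27*-24)=1180, (27*28 - -35*14)=1246, (-35*-24 - 38*28)=-224; twice the area = |2202| = 2202; area = 1101; answer 1101
Step 3: U2 = 1101; threaded value p + q = 1102; d = 3552; 3552 = 2^5 * 3 * 37; sigma = (1 + 2 + 4 + 8 + 16 + 32) * (1 + 3) * (1 + 37) = 63 * 4 * 38 = 9576; answer 9576

9576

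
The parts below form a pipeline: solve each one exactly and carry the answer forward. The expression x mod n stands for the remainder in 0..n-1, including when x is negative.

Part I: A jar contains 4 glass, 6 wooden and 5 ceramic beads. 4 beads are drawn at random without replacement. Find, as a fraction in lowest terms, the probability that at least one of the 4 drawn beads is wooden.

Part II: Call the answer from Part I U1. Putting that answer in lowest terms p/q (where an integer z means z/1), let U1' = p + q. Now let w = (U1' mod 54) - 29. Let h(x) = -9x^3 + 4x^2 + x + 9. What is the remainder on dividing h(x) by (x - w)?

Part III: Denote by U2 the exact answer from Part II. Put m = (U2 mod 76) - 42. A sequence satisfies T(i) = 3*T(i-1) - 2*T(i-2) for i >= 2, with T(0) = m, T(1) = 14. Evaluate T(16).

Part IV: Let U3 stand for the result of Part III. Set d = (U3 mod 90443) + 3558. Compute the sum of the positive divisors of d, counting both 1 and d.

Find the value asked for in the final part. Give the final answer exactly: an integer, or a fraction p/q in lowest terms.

Part I: total draws C(15,4) = 1365; complement C(9,4) = 126; favorable 1365 - 126 = 1239; P = 59/65; answer 59/65
Part II: U1 = 59/65; threaded value p + q = 124; w = -13; remainder = value at the root: -9*(-13)^3 + 4*(-13)^2 + 1*(-13)^1 + 9 = (19773) + (676) + (-13) + (9) = 20445; answer 20445
Part III: U2 = 20445; m = -41; T(2) = 3*(14) - 2*(-41) = 124; iterating: T(2)=124, T(3)=344, T(4)=784, T(5)=1664, T(6)=3424, T(7)=6944, T(8)=13984, T(9)=28064, T(10)=56224, T(11)=112544, T(12)=225184, T(13)=450464, T(14)=901024, T(15)=1802144, T(16)=3604384; answer 3604384
Part IV: U3 = 3604384; d = 80665; 80665 = 5 * 13 * 17 * 73; sigma = (1 + 5) * (1 + 13) * (1 + 17) * (1 + 73) = 6 * 14 * 18 * 74 = 111888; answer 111888

111888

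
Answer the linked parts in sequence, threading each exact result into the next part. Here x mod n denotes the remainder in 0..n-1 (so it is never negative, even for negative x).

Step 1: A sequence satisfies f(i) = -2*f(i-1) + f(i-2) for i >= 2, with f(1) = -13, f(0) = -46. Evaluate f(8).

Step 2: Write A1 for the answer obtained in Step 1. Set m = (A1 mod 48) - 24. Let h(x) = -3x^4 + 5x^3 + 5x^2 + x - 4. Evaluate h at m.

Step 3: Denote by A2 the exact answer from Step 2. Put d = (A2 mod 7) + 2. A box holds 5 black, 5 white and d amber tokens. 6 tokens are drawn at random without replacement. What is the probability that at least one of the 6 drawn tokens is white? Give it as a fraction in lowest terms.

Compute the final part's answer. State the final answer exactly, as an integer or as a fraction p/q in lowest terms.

Step 1: f(2) = -2*(-13) + 1*(-46) = -20; iterating: f(2)=-20, f(3)=27, f(4)=-74, f(5)=175, f(6)=-424, f(7)=1023, f(8)=-2470; answer -2470
Step 2: A1 = -2470; m = 2; -3*(2)^4 + 5*(2)^3 + 5*(2)^2 + 1*(2)^1 - 4 = (-48) + (40) + (20) + (2) + (-4) = 10; answer 10
Step 3: A2 = 10; d = 5; total draws C(15,6) = 5005; complement C(10,6) = 210; favorable 5005 - 210 = 4795; P = 137/143; answer 137/143

137/143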